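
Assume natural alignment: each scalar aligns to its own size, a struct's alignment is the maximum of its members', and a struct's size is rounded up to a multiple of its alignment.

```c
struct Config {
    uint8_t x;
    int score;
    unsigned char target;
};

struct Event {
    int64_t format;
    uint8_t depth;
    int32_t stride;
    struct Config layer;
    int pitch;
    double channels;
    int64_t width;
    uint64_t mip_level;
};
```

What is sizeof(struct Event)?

56

Config: 0..1  x  (1B, 1-aligned); 1..4  -- padding (3B); 4..8  score  (4B, 4-aligned); 8..9  target  (1B, 1-aligned); 9..12  -- tail padding (3B); sizeof = 12, alignof = 4
0..8  format  (8B, 8-aligned)
8..9  depth  (1B, 1-aligned)
9..12  -- padding (3B)
12..16  stride  (4B, 4-aligned)
16..28  layer  (12B, 4-aligned)
28..32  pitch  (4B, 4-aligned)
32..40  channels  (8B, 8-aligned)
40..48  width  (8B, 8-aligned)
48..56  mip_level  (8B, 8-aligned)
sizeof = 56, alignof = 8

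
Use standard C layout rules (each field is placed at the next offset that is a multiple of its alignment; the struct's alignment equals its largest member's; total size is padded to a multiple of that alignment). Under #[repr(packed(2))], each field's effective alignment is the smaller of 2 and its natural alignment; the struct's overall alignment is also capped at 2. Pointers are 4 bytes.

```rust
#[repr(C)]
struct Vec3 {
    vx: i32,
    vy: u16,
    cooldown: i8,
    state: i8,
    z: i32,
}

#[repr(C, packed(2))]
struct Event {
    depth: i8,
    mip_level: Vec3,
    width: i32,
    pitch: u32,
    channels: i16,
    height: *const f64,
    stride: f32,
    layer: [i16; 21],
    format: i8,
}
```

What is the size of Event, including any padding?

76 bytes

Vec3: 0..4  vx  (4B, 4-aligned); 4..6  vy  (2B, 2-aligned); 6..7  cooldown  (1B, 1-aligned); 7..8  state  (1B, 1-aligned); 8..12  z  (4B, 4-aligned); sizeof = 12, alignof = 4
0..1  depth  (1B, 1-aligned)
1..2  -- padding (1B)
2..14  mip_level  (12B, 2-aligned)
14..18  width  (4B, 2-aligned)
18..22  pitch  (4B, 2-aligned)
22..24  channels  (2B, 2-aligned)
24..28  height  (4B, 2-aligned)
28..32  stride  (4B, 2-aligned)
32..74  layer  (42B, 2-aligned)
74..75  format  (1B, 1-aligned)
75..76  -- tail padding (1B)
sizeof = 76, alignof = 2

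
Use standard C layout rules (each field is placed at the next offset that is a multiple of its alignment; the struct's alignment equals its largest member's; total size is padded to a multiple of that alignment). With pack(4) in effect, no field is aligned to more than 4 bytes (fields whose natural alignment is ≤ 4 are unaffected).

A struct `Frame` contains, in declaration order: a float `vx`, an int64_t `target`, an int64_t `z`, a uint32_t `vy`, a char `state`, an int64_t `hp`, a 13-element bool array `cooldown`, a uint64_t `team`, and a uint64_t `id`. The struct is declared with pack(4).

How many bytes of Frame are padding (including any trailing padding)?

0..4  vx  (4B, 4-aligned)
4..12  target  (8B, 4-aligned)
12..20  z  (8B, 4-aligned)
20..24  vy  (4B, 4-aligned)
24..25  state  (1B, 1-aligned)
25..28  -- padding (3B)
28..36  hp  (8B, 4-aligned)
36..49  cooldown  (13B, 1-aligned)
49..52  -- padding (3B)
52..60  team  (8B, 4-aligned)
60..68  id  (8B, 4-aligned)
sizeof = 68, alignof = 4
data bytes 62, size 68 → padding 6

6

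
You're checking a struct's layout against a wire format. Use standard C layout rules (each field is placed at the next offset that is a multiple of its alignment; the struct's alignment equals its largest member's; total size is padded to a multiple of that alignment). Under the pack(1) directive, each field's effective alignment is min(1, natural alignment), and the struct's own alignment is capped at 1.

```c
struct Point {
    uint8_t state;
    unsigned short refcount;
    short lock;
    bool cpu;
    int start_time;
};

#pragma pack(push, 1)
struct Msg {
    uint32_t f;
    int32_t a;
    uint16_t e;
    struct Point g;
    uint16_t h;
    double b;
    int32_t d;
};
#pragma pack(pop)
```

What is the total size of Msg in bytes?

Point: state at 0 (size 1, align 1) → ends 1; pad 1 to align 2 for refcount; refcount at 2 (size 2, align 2) → ends 4; lock at 4 (size 2, align 2) → ends 6; cpu at 6 (size 1, align 1) → ends 7; pad 1 to align 4 for start_time; start_time at 8 (size 4, align 4) → ends 12; total 12 bytes, alignment 4
f at 0 (size 4, align 1) → ends 4
a at 4 (size 4, align 1) → ends 8
e at 8 (size 2, align 1) → ends 10
g at 10 (size 12, align 1) → ends 22
h at 22 (size 2, align 1) → ends 24
b at 24 (size 8, align 1) → ends 32
d at 32 (size 4, align 1) → ends 36
total 36 bytes, alignment 1

36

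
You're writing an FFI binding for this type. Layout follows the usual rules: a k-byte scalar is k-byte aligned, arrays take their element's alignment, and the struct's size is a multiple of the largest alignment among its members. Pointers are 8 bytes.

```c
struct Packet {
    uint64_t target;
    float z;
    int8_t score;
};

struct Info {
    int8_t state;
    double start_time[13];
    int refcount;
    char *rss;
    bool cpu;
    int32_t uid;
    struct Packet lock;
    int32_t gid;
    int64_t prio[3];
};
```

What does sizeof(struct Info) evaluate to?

184 bytes

Packet: @0: target [8B, align 8] → 8; @8: z [4B, align 4] → 12; @12: score [1B, align 1] → 13; +3 tail pad (align 8); size 16, align 8
@0: state [1B, align 1] → 1
+7 pad (align 8)
@8: start_time [104B, align 8] → 112
@112: refcount [4B, align 4] → 116
+4 pad (align 8)
@120: rss [8B, align 8] → 128
@128: cpu [1B, align 1] → 129
+3 pad (align 4)
@132: uid [4B, align 4] → 136
@136: lock [16B, align 8] → 152
@152: gid [4B, align 4] → 156
+4 pad (align 8)
@160: prio [24B, align 8] → 184
size 184, align 8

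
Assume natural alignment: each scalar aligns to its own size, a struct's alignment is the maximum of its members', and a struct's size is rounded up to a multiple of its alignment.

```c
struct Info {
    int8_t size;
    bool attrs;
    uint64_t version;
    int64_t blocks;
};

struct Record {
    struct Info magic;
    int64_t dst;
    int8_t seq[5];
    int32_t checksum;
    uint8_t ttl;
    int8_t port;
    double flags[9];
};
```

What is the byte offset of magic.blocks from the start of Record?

16

Info: 0..1  size  (1B, 1-aligned); 1..2  attrs  (1B, 1-aligned); 2..8  -- padding (6B); 8..16  version  (8B, 8-aligned); 16..24  blocks  (8B, 8-aligned); sizeof = 24, alignof = 8
0..24  magic  (24B, 8-aligned)
within Info: blocks at 16
0 + 16 = 16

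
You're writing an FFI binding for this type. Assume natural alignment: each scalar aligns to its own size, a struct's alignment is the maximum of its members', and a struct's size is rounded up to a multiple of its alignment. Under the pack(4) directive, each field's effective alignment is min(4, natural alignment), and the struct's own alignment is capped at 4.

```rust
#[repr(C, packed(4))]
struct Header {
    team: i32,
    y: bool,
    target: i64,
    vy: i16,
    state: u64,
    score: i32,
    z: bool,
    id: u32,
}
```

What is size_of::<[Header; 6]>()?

team at 0 (size 4, align 4) → ends 4
y at 4 (size 1, align 1) → ends 5
pad 3 to align 4 for target
target at 8 (size 8, align 4) → ends 16
vy at 16 (size 2, align 2) → ends 18
pad 2 to align 4 for state
state at 20 (size 8, align 4) → ends 28
score at 28 (size 4, align 4) → ends 32
z at 32 (size 1, align 1) → ends 33
pad 3 to align 4 for id
id at 36 (size 4, align 4) → ends 40
total 40 bytes, alignment 4
array of 6: 6 × 40 = 240

240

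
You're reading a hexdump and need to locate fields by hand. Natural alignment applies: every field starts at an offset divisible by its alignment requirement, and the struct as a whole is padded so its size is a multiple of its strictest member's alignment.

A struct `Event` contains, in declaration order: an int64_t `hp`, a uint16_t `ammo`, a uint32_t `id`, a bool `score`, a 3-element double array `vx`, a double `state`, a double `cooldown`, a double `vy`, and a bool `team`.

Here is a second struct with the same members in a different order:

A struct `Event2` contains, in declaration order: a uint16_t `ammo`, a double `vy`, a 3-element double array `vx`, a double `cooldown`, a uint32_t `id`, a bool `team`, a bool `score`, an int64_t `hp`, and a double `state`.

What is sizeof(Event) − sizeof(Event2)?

8

0..8  hp  (8B, 8-aligned)
8..10  ammo  (2B, 2-aligned)
10..12  -- padding (2B)
12..16  id  (4B, 4-aligned)
16..17  score  (1B, 1-aligned)
17..24  -- padding (7B)
24..48  vx  (24B, 8-aligned)
48..56  state  (8B, 8-aligned)
56..64  cooldown  (8B, 8-aligned)
64..72  vy  (8B, 8-aligned)
72..73  team  (1B, 1-aligned)
73..80  -- tail padding (7B)
sizeof = 80, alignof = 8
— Event2 —
0..2  ammo  (2B, 2-aligned)
2..8  -- padding (6B)
8..16  vy  (8B, 8-aligned)
16..40  vx  (24B, 8-aligned)
40..48  cooldown  (8B, 8-aligned)
48..52  id  (4B, 4-aligned)
52..53  team  (1B, 1-aligned)
53..54  score  (1B, 1-aligned)
54..56  -- padding (2B)
56..64  hp  (8B, 8-aligned)
64..72  state  (8B, 8-aligned)
sizeof = 72, alignof = 8
80 − 72 = 8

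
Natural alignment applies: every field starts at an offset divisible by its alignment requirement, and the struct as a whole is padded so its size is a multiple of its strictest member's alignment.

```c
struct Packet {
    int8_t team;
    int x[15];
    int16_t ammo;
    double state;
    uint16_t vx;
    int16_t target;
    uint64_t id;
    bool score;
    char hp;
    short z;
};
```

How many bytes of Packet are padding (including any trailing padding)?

17

team at 0 (size 1, align 1) → ends 1
pad 3 to align 4 for x
x at 4 (size 60, align 4) → ends 64
ammo at 64 (size 2, align 2) → ends 66
pad 6 to align 8 for state
state at 72 (size 8, align 8) → ends 80
vx at 80 (size 2, align 2) → ends 82
target at 82 (size 2, align 2) → ends 84
pad 4 to align 8 for id
id at 88 (size 8, align 8) → ends 96
score at 96 (size 1, align 1) → ends 97
hp at 97 (size 1, align 1) → ends 98
z at 98 (size 2, align 2) → ends 100
tail pad 4 to reach multiple of 8
total 104 bytes, alignment 8
data bytes 87, size 104 → padding 17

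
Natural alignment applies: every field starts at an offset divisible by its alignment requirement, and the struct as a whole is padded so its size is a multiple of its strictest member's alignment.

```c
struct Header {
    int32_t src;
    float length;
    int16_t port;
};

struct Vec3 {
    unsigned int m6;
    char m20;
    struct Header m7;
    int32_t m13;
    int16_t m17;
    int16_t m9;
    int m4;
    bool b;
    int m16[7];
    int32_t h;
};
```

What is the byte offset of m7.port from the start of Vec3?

16

Header: 0..4  src  (4B, 4-aligned); 4..8  length  (4B, 4-aligned); 8..10  port  (2B, 2-aligned); 10..12  -- tail padding (2B); sizeof = 12, alignof = 4
0..4  m6  (4B, 4-aligned)
4..5  m20  (1B, 1-aligned)
5..8  -- padding (3B)
8..20  m7  (12B, 4-aligned)
within Header: port at 8
8 + 8 = 16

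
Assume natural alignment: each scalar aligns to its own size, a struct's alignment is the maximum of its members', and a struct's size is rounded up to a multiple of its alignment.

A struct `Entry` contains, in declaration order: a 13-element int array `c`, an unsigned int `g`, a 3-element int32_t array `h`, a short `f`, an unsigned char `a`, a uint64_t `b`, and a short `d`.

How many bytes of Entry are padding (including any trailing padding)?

c at 0 (size 52, align 4) → ends 52
g at 52 (size 4, align 4) → ends 56
h at 56 (size 12, align 4) → ends 68
f at 68 (size 2, align 2) → ends 70
a at 70 (size 1, align 1) → ends 71
pad 1 to align 8 for b
b at 72 (size 8, align 8) → ends 80
d at 80 (size 2, align 2) → ends 82
tail pad 6 to reach multiple of 8
total 88 bytes, alignment 8
data bytes 81, size 88 → padding 7

7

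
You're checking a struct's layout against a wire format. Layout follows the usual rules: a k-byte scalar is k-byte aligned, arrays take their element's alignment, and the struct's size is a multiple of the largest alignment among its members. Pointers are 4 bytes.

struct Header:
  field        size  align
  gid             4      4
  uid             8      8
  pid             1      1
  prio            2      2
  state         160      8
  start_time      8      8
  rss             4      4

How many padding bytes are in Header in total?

13

@0: gid [4B, align 4] → 4
+4 pad (align 8)
@8: uid [8B, align 8] → 16
@16: pid [1B, align 1] → 17
+1 pad (align 2)
@18: prio [2B, align 2] → 20
+4 pad (align 8)
@24: state [160B, align 8] → 184
@184: start_time [8B, align 8] → 192
@192: rss [4B, align 4] → 196
+4 tail pad (align 8)
size 200, align 8
data bytes 187, size 200 → padding 13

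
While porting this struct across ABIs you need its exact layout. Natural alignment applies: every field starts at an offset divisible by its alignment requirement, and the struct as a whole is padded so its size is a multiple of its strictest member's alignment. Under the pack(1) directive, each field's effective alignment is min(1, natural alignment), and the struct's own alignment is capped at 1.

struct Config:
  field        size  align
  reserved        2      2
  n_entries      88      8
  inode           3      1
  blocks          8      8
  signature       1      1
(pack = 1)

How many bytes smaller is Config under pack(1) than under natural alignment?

18

natural layout:
  reserved at 0 (size 2, align 2) → ends 2
  pad 6 to align 8 for n_entries
  n_entries at 8 (size 88, align 8) → ends 96
  inode at 96 (size 3, align 1) → ends 99
  pad 5 to align 8 for blocks
  blocks at 104 (size 8, align 8) → ends 112
  signature at 112 (size 1, align 1) → ends 113
  tail pad 7 to reach multiple of 8
  total 120 bytes, alignment 8
packed(1) layout:
  reserved at 0 (size 2, align 1) → ends 2
  n_entries at 2 (size 88, align 1) → ends 90
  inode at 90 (size 3, align 1) → ends 93
  blocks at 93 (size 8, align 1) → ends 101
  signature at 101 (size 1, align 1) → ends 102
  total 102 bytes, alignment 1
120 − 102 = 18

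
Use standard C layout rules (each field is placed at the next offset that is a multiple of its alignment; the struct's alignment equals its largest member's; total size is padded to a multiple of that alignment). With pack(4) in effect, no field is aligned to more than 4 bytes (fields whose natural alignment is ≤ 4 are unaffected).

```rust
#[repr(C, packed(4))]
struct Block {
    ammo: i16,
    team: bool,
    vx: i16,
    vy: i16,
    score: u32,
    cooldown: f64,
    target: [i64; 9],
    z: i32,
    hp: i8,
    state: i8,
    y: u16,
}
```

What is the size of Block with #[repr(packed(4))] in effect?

100

0..2  ammo  (2B, 2-aligned)
2..3  team  (1B, 1-aligned)
3..4  -- padding (1B)
4..6  vx  (2B, 2-aligned)
6..8  vy  (2B, 2-aligned)
8..12  score  (4B, 4-aligned)
12..20  cooldown  (8B, 4-aligned)
20..92  target  (72B, 4-aligned)
92..96  z  (4B, 4-aligned)
96..97  hp  (1B, 1-aligned)
97..98  state  (1B, 1-aligned)
98..100  y  (2B, 2-aligned)
sizeof = 100, alignof = 4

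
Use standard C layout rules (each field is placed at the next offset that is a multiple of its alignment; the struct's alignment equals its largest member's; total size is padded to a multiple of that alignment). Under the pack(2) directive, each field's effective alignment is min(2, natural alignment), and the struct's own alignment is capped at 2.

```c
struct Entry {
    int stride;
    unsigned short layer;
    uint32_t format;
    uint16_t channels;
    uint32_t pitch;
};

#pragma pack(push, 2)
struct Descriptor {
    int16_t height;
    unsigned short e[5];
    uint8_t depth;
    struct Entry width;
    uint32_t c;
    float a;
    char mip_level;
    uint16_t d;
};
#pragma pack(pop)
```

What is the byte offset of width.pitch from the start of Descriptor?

30

Entry: stride at 0 (size 4, align 4) → ends 4; layer at 4 (size 2, align 2) → ends 6; pad 2 to align 4 for format; format at 8 (size 4, align 4) → ends 12; channels at 12 (size 2, align 2) → ends 14; pad 2 to align 4 for pitch; pitch at 16 (size 4, align 4) → ends 20; total 20 bytes, alignment 4
height at 0 (size 2, align 2) → ends 2
e at 2 (size 10, align 2) → ends 12
depth at 12 (size 1, align 1) → ends 13
pad 1 to align 2 for width
width at 14 (size 20, align 2) → ends 34
within Entry: pitch at 16
14 + 16 = 30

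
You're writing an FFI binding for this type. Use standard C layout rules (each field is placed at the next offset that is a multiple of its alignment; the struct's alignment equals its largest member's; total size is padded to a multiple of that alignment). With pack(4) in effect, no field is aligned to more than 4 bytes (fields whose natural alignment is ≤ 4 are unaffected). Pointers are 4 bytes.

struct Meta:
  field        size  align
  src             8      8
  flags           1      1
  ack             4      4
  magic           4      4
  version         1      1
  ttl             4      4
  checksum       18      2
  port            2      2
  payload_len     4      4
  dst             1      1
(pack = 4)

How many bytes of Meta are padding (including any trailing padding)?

9

src at 0 (size 8, align 4) → ends 8
flags at 8 (size 1, align 1) → ends 9
pad 3 to align 4 for ack
ack at 12 (size 4, align 4) → ends 16
magic at 16 (size 4, align 4) → ends 20
version at 20 (size 1, align 1) → ends 21
pad 3 to align 4 for ttl
ttl at 24 (size 4, align 4) → ends 28
checksum at 28 (size 18, align 2) → ends 46
port at 46 (size 2, align 2) → ends 48
payload_len at 48 (size 4, align 4) → ends 52
dst at 52 (size 1, align 1) → ends 53
tail pad 3 to reach multiple of 4
total 56 bytes, alignment 4
data bytes 47, size 56 → padding 9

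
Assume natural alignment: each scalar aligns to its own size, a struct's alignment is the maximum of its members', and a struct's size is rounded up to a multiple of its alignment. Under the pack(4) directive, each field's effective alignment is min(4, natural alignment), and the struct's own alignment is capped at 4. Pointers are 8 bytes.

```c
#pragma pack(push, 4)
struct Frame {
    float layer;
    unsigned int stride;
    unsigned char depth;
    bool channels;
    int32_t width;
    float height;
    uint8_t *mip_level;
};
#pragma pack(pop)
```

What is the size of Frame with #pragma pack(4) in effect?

layer at 0 (size 4, align 4) → ends 4
stride at 4 (size 4, align 4) → ends 8
depth at 8 (size 1, align 1) → ends 9
channels at 9 (size 1, align 1) → ends 10
pad 2 to align 4 for width
width at 12 (size 4, align 4) → ends 16
height at 16 (size 4, align 4) → ends 20
mip_level at 20 (size 8, align 4) → ends 28
total 28 bytes, alignment 4

28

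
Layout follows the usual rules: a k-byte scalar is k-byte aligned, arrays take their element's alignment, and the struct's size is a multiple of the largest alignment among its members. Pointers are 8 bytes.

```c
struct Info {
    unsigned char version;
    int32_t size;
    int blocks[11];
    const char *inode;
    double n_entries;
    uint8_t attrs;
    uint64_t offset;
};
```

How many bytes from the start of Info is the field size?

4

version at 0 (size 1, align 1) → ends 1
pad 3 to align 4 for size
size at 4 (size 4, align 4) → ends 8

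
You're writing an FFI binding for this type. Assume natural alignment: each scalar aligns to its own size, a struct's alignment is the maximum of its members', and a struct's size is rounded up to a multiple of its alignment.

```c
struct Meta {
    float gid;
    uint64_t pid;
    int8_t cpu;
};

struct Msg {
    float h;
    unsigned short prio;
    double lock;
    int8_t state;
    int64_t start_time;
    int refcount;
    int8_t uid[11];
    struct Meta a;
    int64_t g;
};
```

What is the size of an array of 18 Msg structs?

1440

Meta: @0: gid [4B, align 4] → 4; +4 pad (align 8); @8: pid [8B, align 8] → 16; @16: cpu [1B, align 1] → 17; +7 tail pad (align 8); size 24, align 8
@0: h [4B, align 4] → 4
@4: prio [2B, align 2] → 6
+2 pad (align 8)
@8: lock [8B, align 8] → 16
@16: state [1B, align 1] → 17
+7 pad (align 8)
@24: start_time [8B, align 8] → 32
@32: refcount [4B, align 4] → 36
@36: uid [11B, align 1] → 47
+1 pad (align 8)
@48: a [24B, align 8] → 72
@72: g [8B, align 8] → 80
size 80, align 8
array of 18: 18 × 80 = 1440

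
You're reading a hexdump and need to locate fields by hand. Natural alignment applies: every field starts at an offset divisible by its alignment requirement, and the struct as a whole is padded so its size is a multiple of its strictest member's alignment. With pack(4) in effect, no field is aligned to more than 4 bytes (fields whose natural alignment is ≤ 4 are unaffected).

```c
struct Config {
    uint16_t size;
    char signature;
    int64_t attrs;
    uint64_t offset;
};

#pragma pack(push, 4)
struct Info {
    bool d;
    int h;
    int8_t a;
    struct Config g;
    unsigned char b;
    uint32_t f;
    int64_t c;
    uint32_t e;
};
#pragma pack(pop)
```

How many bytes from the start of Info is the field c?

44

Config: size at 0 (size 2, align 2) → ends 2; signature at 2 (size 1, align 1) → ends 3; pad 5 to align 8 for attrs; attrs at 8 (size 8, align 8) → ends 16; offset at 16 (size 8, align 8) → ends 24; total 24 bytes, alignment 8
d at 0 (size 1, align 1) → ends 1
pad 3 to align 4 for h
h at 4 (size 4, align 4) → ends 8
a at 8 (size 1, align 1) → ends 9
pad 3 to align 4 for g
g at 12 (size 24, align 4) → ends 36
b at 36 (size 1, align 1) → ends 37
pad 3 to align 4 for f
f at 40 (size 4, align 4) → ends 44
c at 44 (size 8, align 4) → ends 52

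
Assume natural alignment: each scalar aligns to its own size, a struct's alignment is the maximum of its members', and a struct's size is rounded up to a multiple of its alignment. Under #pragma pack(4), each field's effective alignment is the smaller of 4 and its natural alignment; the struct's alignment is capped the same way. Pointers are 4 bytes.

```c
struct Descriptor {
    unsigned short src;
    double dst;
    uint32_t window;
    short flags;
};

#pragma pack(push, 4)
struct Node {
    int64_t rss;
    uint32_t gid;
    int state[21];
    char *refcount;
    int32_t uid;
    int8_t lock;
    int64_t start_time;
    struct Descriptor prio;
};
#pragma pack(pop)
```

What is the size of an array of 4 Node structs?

560

Descriptor: @0: src [2B, align 2] → 2; +6 pad (align 8); @8: dst [8B, align 8] → 16; @16: window [4B, align 4] → 20; @20: flags [2B, align 2] → 22; +2 tail pad (align 8); size 24, align 8
@0: rss [8B, align 4] → 8
@8: gid [4B, align 4] → 12
@12: state [84B, align 4] → 96
@96: refcount [4B, align 4] → 100
@100: uid [4B, align 4] → 104
@104: lock [1B, align 1] → 105
+3 pad (align 4)
@108: start_time [8B, align 4] → 116
@116: prio [24B, align 4] → 140
size 140, align 4
array of 4: 4 × 140 = 560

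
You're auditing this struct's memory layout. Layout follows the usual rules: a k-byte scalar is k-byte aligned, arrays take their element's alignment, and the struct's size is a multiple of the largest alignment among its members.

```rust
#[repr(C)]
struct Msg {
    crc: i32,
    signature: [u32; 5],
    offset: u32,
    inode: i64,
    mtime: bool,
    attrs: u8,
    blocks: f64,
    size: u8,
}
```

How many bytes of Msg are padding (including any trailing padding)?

0..4  crc  (4B, 4-aligned)
4..24  signature  (20B, 4-aligned)
24..28  offset  (4B, 4-aligned)
28..32  -- padding (4B)
32..40  inode  (8B, 8-aligned)
40..41  mtime  (1B, 1-aligned)
41..42  attrs  (1B, 1-aligned)
42..48  -- padding (6B)
48..56  blocks  (8B, 8-aligned)
56..57  size  (1B, 1-aligned)
57..64  -- tail padding (7B)
sizeof = 64, alignof = 8
data bytes 47, size 64 → padding 17

17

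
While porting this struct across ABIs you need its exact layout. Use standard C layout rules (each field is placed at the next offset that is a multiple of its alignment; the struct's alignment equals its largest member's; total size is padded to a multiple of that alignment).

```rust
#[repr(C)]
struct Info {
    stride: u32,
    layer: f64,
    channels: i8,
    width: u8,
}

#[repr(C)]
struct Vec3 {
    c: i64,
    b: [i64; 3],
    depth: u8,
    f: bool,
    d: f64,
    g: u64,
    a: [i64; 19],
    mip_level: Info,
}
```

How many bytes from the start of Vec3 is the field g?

Info: @0: stride [4B, align 4] → 4; +4 pad (align 8); @8: layer [8B, align 8] → 16; @16: channels [1B, align 1] → 17; @17: width [1B, align 1] → 18; +6 tail pad (align 8); size 24, align 8
@0: c [8B, align 8] → 8
@8: b [24B, align 8] → 32
@32: depth [1B, align 1] → 33
@33: f [1B, align 1] → 34
+6 pad (align 8)
@40: d [8B, align 8] → 48
@48: g [8B, align 8] → 56

48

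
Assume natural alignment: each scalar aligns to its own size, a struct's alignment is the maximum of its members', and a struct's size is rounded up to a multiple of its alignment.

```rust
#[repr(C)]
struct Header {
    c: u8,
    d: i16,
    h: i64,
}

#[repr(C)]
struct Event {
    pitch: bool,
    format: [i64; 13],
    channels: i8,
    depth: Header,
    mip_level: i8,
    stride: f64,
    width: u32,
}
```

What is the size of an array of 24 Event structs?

3840

Header: c at 0 (size 1, align 1) → ends 1; pad 1 to align 2 for d; d at 2 (size 2, align 2) → ends 4; pad 4 to align 8 for h; h at 8 (size 8, align 8) → ends 16; total 16 bytes, alignment 8
pitch at 0 (size 1, align 1) → ends 1
pad 7 to align 8 for format
format at 8 (size 104, align 8) → ends 112
channels at 112 (size 1, align 1) → ends 113
pad 7 to align 8 for depth
depth at 120 (size 16, align 8) → ends 136
mip_level at 136 (size 1, align 1) → ends 137
pad 7 to align 8 for stride
stride at 144 (size 8, align 8) → ends 152
width at 152 (size 4, align 4) → ends 156
tail pad 4 to reach multiple of 8
total 160 bytes, alignment 8
array of 24: 24 × 160 = 3840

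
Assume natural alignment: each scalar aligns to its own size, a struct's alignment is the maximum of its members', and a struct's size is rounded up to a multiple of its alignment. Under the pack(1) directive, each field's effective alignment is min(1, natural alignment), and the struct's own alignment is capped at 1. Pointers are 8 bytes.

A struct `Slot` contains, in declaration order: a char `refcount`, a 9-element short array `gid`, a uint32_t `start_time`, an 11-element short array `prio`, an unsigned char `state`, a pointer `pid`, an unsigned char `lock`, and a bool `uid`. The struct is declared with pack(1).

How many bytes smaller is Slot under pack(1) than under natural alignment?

natural layout:
  0..1  refcount  (1B, 1-aligned)
  1..2  -- padding (1B)
  2..20  gid  (18B, 2-aligned)
  20..24  start_time  (4B, 4-aligned)
  24..46  prio  (22B, 2-aligned)
  46..47  state  (1B, 1-aligned)
  47..48  -- padding (1B)
  48..56  pid  (8B, 8-aligned)
  56..57  lock  (1B, 1-aligned)
  57..58  uid  (1B, 1-aligned)
  58..64  -- tail padding (6B)
  sizeof = 64, alignof = 8
packed(1) layout:
  0..1  refcount  (1B, 1-aligned)
  1..19  gid  (18B, 1-aligned)
  19..23  start_time  (4B, 1-aligned)
  23..45  prio  (22B, 1-aligned)
  45..46  state  (1B, 1-aligned)
  46..54  pid  (8B, 1-aligned)
  54..55  lock  (1B, 1-aligned)
  55..56  uid  (1B, 1-aligned)
  sizeof = 56, alignof = 1
64 − 56 = 8

8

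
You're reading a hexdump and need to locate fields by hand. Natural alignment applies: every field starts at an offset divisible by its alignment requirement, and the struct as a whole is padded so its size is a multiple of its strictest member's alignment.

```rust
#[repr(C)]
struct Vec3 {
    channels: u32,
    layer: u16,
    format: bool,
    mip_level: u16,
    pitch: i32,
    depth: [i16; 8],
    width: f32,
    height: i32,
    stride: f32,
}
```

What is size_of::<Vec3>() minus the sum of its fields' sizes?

@0: channels [4B, align 4] → 4
@4: layer [2B, align 2] → 6
@6: format [1B, align 1] → 7
+1 pad (align 2)
@8: mip_level [2B, align 2] → 10
+2 pad (align 4)
@12: pitch [4B, align 4] → 16
@16: depth [16B, align 2] → 32
@32: width [4B, align 4] → 36
@36: height [4B, align 4] → 40
@40: stride [4B, align 4] → 44
size 44, align 4
data bytes 41, size 44 → padding 3

3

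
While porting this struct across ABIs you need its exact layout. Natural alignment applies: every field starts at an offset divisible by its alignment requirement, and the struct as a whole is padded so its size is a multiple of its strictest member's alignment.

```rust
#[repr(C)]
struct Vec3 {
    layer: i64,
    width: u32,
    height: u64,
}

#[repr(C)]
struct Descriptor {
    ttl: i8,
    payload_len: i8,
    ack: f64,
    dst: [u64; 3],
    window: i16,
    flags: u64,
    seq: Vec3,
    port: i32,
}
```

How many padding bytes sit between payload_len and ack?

Vec3: layer at 0 (size 8, align 8) → ends 8; width at 8 (size 4, align 4) → ends 12; pad 4 to align 8 for height; height at 16 (size 8, align 8) → ends 24; total 24 bytes, alignment 8
ttl at 0 (size 1, align 1) → ends 1
payload_len at 1 (size 1, align 1) → ends 2
pad 6 to align 8 for ack
ack at 8 (size 8, align 8) → ends 16

6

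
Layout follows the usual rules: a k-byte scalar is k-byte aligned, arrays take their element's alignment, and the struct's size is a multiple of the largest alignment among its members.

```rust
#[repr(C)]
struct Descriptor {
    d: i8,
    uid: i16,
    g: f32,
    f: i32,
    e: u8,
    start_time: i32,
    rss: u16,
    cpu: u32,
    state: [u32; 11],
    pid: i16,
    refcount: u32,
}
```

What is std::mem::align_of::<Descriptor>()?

member alignments: d=1, uid=2, g=4, f=4, e=1, start_time=4, rss=2, cpu=4, state=4, pid=2, refcount=4
max = 4

4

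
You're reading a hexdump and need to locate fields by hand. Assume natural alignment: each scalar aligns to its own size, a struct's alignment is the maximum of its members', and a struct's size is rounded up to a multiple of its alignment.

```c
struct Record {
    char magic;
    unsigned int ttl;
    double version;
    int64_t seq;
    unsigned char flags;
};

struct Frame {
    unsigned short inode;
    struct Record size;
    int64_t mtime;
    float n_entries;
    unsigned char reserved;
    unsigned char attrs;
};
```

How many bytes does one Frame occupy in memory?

Record: 0..1  magic  (1B, 1-aligned); 1..4  -- padding (3B); 4..8  ttl  (4B, 4-aligned); 8..16  version  (8B, 8-aligned); 16..24  seq  (8B, 8-aligned); 24..25  flags  (1B, 1-aligned); 25..32  -- tail padding (7B); sizeof = 32, alignof = 8
0..2  inode  (2B, 2-aligned)
2..8  -- padding (6B)
8..40  size  (32B, 8-aligned)
40..48  mtime  (8B, 8-aligned)
48..52  n_entries  (4B, 4-aligned)
52..53  reserved  (1B, 1-aligned)
53..54  attrs  (1B, 1-aligned)
54..56  -- tail padding (2B)
sizeof = 56, alignof = 8

56 bytes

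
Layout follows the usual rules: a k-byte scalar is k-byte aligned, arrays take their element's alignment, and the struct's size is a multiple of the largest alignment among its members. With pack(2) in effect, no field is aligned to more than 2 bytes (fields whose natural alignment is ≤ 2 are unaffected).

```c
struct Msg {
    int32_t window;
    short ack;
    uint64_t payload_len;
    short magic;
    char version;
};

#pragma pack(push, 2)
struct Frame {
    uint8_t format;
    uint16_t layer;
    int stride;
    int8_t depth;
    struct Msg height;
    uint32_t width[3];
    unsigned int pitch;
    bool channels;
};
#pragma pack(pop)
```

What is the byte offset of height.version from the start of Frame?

28

Msg: 0..4  window  (4B, 4-aligned); 4..6  ack  (2B, 2-aligned); 6..8  -- padding (2B); 8..16  payload_len  (8B, 8-aligned); 16..18  magic  (2B, 2-aligned); 18..19  version  (1B, 1-aligned); 19..24  -- tail padding (5B); sizeof = 24, alignof = 8
0..1  format  (1B, 1-aligned)
1..2  -- padding (1B)
2..4  layer  (2B, 2-aligned)
4..8  stride  (4B, 2-aligned)
8..9  depth  (1B, 1-aligned)
9..10  -- padding (1B)
10..34  height  (24B, 2-aligned)
within Msg: version at 18
10 + 18 = 28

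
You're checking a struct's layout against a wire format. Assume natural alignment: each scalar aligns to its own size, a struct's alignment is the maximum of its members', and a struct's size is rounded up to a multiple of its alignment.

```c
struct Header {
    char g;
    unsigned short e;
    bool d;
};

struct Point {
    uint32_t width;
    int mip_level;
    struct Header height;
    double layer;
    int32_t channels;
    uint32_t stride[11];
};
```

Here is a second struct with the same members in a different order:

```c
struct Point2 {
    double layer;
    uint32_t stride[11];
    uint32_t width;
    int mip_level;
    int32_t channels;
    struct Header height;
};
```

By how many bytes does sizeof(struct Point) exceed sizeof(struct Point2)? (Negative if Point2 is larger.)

Header: g at 0 (size 1, align 1) → ends 1; pad 1 to align 2 for e; e at 2 (size 2, align 2) → ends 4; d at 4 (size 1, align 1) → ends 5; tail pad 1 to reach multiple of 2; total 6 bytes, alignment 2
width at 0 (size 4, align 4) → ends 4
mip_level at 4 (size 4, align 4) → ends 8
height at 8 (size 6, align 2) → ends 14
pad 2 to align 8 for layer
layer at 16 (size 8, align 8) → ends 24
channels at 24 (size 4, align 4) → ends 28
stride at 28 (size 44, align 4) → ends 72
total 72 bytes, alignment 8
— Point2 —
layer at 0 (size 8, align 8) → ends 8
stride at 8 (size 44, align 4) → ends 52
width at 52 (size 4, align 4) → ends 56
mip_level at 56 (size 4, align 4) → ends 60
channels at 60 (size 4, align 4) → ends 64
height at 64 (size 6, align 2) → ends 70
tail pad 2 to reach multiple of 8
total 72 bytes, alignment 8
72 − 72 = 0

0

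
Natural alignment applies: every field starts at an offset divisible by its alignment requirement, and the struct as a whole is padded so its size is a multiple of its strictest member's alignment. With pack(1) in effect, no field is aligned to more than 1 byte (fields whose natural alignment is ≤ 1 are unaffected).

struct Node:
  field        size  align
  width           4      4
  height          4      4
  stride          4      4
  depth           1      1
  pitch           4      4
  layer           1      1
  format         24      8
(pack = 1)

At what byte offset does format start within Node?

width at 0 (size 4, align 1) → ends 4
height at 4 (size 4, align 1) → ends 8
stride at 8 (size 4, align 1) → ends 12
depth at 12 (size 1, align 1) → ends 13
pitch at 13 (size 4, align 1) → ends 17
layer at 17 (size 1, align 1) → ends 18
format at 18 (size 24, align 1) → ends 42

18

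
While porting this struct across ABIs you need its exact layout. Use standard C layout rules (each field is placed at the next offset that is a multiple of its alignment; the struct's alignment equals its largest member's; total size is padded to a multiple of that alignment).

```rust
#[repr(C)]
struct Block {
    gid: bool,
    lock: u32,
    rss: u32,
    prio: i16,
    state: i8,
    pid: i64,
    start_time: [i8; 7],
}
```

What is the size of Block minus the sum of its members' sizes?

5

@0: gid [1B, align 1] → 1
+3 pad (align 4)
@4: lock [4B, align 4] → 8
@8: rss [4B, align 4] → 12
@12: prio [2B, align 2] → 14
@14: state [1B, align 1] → 15
+1 pad (align 8)
@16: pid [8B, align 8] → 24
@24: start_time [7B, align 1] → 31
+1 tail pad (align 8)
size 32, align 8
data bytes 27, size 32 → padding 5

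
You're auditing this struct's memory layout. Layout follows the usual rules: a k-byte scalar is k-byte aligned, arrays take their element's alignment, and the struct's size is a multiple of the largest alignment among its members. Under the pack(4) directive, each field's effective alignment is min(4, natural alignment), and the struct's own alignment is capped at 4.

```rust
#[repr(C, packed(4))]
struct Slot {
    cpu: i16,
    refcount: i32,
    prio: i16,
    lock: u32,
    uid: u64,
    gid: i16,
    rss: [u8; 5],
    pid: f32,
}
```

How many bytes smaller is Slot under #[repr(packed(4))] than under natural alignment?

4

natural layout:
  0..2  cpu  (2B, 2-aligned)
  2..4  -- padding (2B)
  4..8  refcount  (4B, 4-aligned)
  8..10  prio  (2B, 2-aligned)
  10..12  -- padding (2B)
  12..16  lock  (4B, 4-aligned)
  16..24  uid  (8B, 8-aligned)
  24..26  gid  (2B, 2-aligned)
  26..31  rss  (5B, 1-aligned)
  31..32  -- padding (1B)
  32..36  pid  (4B, 4-aligned)
  36..40  -- tail padding (4B)
  sizeof = 40, alignof = 8
packed(4) layout:
  0..2  cpu  (2B, 2-aligned)
  2..4  -- padding (2B)
  4..8  refcount  (4B, 4-aligned)
  8..10  prio  (2B, 2-aligned)
  10..12  -- padding (2B)
  12..16  lock  (4B, 4-aligned)
  16..24  uid  (8B, 4-aligned)
  24..26  gid  (2B, 2-aligned)
  26..31  rss  (5B, 1-aligned)
  31..32  -- padding (1B)
  32..36  pid  (4B, 4-aligned)
  sizeof = 36, alignof = 4
40 − 36 = 4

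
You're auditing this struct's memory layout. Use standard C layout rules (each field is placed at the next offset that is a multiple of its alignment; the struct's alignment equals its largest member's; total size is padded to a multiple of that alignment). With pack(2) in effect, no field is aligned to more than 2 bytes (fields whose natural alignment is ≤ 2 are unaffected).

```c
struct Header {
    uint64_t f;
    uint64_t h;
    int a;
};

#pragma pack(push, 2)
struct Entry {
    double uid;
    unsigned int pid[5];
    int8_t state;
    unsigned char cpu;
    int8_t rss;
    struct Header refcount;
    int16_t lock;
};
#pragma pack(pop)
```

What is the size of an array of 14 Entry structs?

Header: 0..8  f  (8B, 8-aligned); 8..16  h  (8B, 8-aligned); 16..20  a  (4B, 4-aligned); 20..24  -- tail padding (4B); sizeof = 24, alignof = 8
0..8  uid  (8B, 2-aligned)
8..28  pid  (20B, 2-aligned)
28..29  state  (1B, 1-aligned)
29..30  cpu  (1B, 1-aligned)
30..31  rss  (1B, 1-aligned)
31..32  -- padding (1B)
32..56  refcount  (24B, 2-aligned)
56..58  lock  (2B, 2-aligned)
sizeof = 58, alignof = 2
array of 14: 14 × 58 = 812

812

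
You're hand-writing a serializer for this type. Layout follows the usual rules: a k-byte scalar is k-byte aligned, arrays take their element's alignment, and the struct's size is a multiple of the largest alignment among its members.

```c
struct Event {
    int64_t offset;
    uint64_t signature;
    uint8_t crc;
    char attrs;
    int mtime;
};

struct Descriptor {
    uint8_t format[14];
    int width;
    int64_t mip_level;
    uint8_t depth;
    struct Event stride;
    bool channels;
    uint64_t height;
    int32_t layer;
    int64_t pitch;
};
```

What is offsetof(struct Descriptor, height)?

Event: offset at 0 (size 8, align 8) → ends 8; signature at 8 (size 8, align 8) → ends 16; crc at 16 (size 1, align 1) → ends 17; attrs at 17 (size 1, align 1) → ends 18; pad 2 to align 4 for mtime; mtime at 20 (size 4, align 4) → ends 24; total 24 bytes, alignment 8
format at 0 (size 14, align 1) → ends 14
pad 2 to align 4 for width
width at 16 (size 4, align 4) → ends 20
pad 4 to align 8 for mip_level
mip_level at 24 (size 8, align 8) → ends 32
depth at 32 (size 1, align 1) → ends 33
pad 7 to align 8 for stride
stride at 40 (size 24, align 8) → ends 64
channels at 64 (size 1, align 1) → ends 65
pad 7 to align 8 for height
height at 72 (size 8, align 8) → ends 80

72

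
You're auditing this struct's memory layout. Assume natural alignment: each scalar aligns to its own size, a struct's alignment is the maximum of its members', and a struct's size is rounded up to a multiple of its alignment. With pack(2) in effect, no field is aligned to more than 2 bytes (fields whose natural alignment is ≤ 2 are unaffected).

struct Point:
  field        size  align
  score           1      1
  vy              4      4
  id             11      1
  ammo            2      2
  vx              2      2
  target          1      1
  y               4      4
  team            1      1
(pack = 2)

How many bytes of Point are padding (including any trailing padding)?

0..1  score  (1B, 1-aligned)
1..2  -- padding (1B)
2..6  vy  (4B, 2-aligned)
6..17  id  (11B, 1-aligned)
17..18  -- padding (1B)
18..20  ammo  (2B, 2-aligned)
20..22  vx  (2B, 2-aligned)
22..23  target  (1B, 1-aligned)
23..24  -- padding (1B)
24..28  y  (4B, 2-aligned)
28..29  team  (1B, 1-aligned)
29..30  -- tail padding (1B)
sizeof = 30, alignof = 2
data bytes 26, size 30 → padding 4

4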